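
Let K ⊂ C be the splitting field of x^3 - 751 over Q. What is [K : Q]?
[K : Q] = 6

The roots of x^3 - 751 are ∛751, ω∛751, ω^2∛751 where ω = e^(2πi/3) is a primitive cube root of unity, so K = Q(∛751, ω). Now [Q(∛751):Q] = 3 (since 751 is not a perfect cube, x^3 - 751 is irreducible) and [Q(ω):Q] = 2. Both 2 and 3 divide [K:Q], and [K:Q] ≤ 3·2 = 6, so [K:Q] = 6. (Equivalently: Q(∛751) ⊂ R but ω ∉ R, so [K : Q(∛751)] = 2.)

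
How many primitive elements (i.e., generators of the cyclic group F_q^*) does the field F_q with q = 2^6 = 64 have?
There are φ(63) = 36 primitive elements

F_q^* is cyclic of order q - 1 = 63. A cyclic group of order m has exactly φ(m) generators. Here m = 63 = 3^2 · 7, so the number of primitive elements is φ(63) = 36.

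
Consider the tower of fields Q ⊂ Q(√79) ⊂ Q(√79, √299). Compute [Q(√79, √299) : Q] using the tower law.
[Q(√79, √299) : Q] = 4

[Q(√79):Q] = 2 (min poly x^2 - 79, irreducible since 79 is squarefree > 1). For the top step, suppose √299 ∈ Q(√79), say √299 = c + d√79 with c, d ∈ Q. Squaring: 299 = c^2 + 79d^2 + 2cd√79. Since √79 ∉ Q this forces 2cd = 0. If d = 0 then √299 = c ∈ Q, contradicting 299 squarefree > 1. If c = 0 then 299 = 79d^2, so 79·299 = (79d)^2 is a perfect square in Q — but 79·299 = 23621 is not a perfect square (since 79 and 299 are distinct squarefree integers). Contradiction. Hence √299 ∉ Q(√79), so x^2 - 299 stays irreducible over Q(√79) and [Q(√79, √299) : Q(√79)] = 2. By the tower law, [Q(√79, √299) : Q] = 2 · 2 = 4.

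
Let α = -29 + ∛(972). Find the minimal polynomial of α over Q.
m_α(x) = x^3 + 87x^2 + 2523x + 23417

Set β = α + 29 = ∛(972), so β^3 = 972. Then (α + 29)^3 - 972 = 0, i.e. α is a root of g(x) = (x + 29)^3 - 972 = x^3 + 87x^2 + 2523x + 23417. Since g(x) = h(x + 29) where h(x) = x^3 - 972, and h is irreducible over Q (because 972 is not a perfect cube, so h has no rational root, and a monic cubic with no rational root is irreducible), g is also irreducible (irreducibility is preserved under the substitution x → x + 29). Hence m_α(x) = x^3 + 87x^2 + 2523x + 23417.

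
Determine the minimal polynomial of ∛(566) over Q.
m_α(x) = x^3 - 566

α satisfies α^3 = 566, so x^3 - 566 annihilates α. By the rational root test, a rational root p/q (in lowest terms) of x^3 - 566 would satisfy p^3 = 566 q^3, forcing q = 1 and p^3 = 566; but 566 is not a perfect cube, contradiction. A monic cubic over Q with no rational root is irreducible (any nontrivial factorization would include a linear factor). Hence x^3 - 566 is the minimal polynomial of α, and in particular [Q(α):Q] = 3.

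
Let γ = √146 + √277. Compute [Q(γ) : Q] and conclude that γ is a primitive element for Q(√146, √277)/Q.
[Q(γ) : Q] = 4 (equivalently, Q(γ) = Q(√146, √277))

Obviously Q(γ) ⊆ Q(√146, √277), and [Q(√146, √277):Q] = 4 (since 146, 277 are distinct squarefree integers > 1 with 40442 not a perfect square). To show equality we compute the minimal polynomial of γ. From γ = √146 + √277: γ^2 = 146 + 2√(40442) + 277 = 423 + 2√(40442), so γ^2 - 423 = 2√(40442); squaring, (γ^2 - 423)^2 = 4·40442, i.e. γ^4 - 846γ^2 + 178929 - 161768 = 0, i.e. γ^4 - 846γ^2 + 17161 = 0. So γ is a root of x^4 - 846x^2 + 17161. This polynomial is irreducible over Q: it has no rational root (each ±√146 ± √277 is irrational), and any factorization into two quadratics over Q would force √(40442) ∈ Q (pairing opposite roots) or √146, √277 ∈ Q (other pairings), all impossible. Hence [Q(γ):Q] = 4 = [Q(√146, √277):Q], so Q(γ) = Q(√146, √277).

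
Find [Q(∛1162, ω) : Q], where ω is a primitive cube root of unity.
[Q(∛1162, ω) : Q] = 6

[Q(∛1162):Q] = 3 (min poly x^3 - 1162, irreducible since 1162 is not a perfect cube). [Q(ω):Q] = 2 (min poly x^2 + x + 1). Since Q(∛1162) ⊂ R and ω ∉ R, we have ω ∉ Q(∛1162), so x^2 + x + 1 remains irreducible over Q(∛1162) and [Q(∛1162, ω) : Q(∛1162)] = 2. By the tower law, [Q(∛1162, ω) : Q] = 3 · 2 = 6. (In fact Q(∛1162, ω) is the splitting field of x^3 - 1162 over Q.)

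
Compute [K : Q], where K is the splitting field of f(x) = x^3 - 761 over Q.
[K : Q] = 6

The roots of x^3 - 761 are ∛761, ω∛761, ω^2∛761 where ω = e^(2πi/3) is a primitive cube root of unity, so K = Q(∛761, ω). Now [Q(∛761):Q] = 3 (since 761 is not a perfect cube, x^3 - 761 is irreducible) and [Q(ω):Q] = 2. Both 2 and 3 divide [K:Q], and [K:Q] ≤ 3·2 = 6, so [K:Q] = 6. (Equivalently: Q(∛761) ⊂ R but ω ∉ R, so [K : Q(∛761)] = 2.)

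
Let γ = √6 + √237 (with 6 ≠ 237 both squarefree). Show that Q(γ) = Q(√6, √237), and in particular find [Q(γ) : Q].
[Q(γ) : Q] = 4 (equivalently, Q(γ) = Q(√6, √237))

Obviously Q(γ) ⊆ Q(√6, √237), and [Q(√6, √237):Q] = 4 (since 6, 237 are distinct squarefree integers > 1 with 1422 not a perfect square). To show equality we compute the minimal polynomial of γ. From γ = √6 + √237: γ^2 = 6 + 2√(1422) + 237 = 243 + 2√(1422), so γ^2 - 243 = 2√(1422); squaring, (γ^2 - 243)^2 = 4·1422, i.e. γ^4 - 486γ^2 + 59049 - 5688 = 0, i.e. γ^4 - 486γ^2 + 53361 = 0. So γ is a root of x^4 - 486x^2 + 53361. This polynomial is irreducible over Q: it has no rational root (each ±√6 ± √237 is irrational), and any factorization into two quadratics over Q would force √(1422) ∈ Q (pairing opposite roots) or √6, √237 ∈ Q (other pairings), all impossible. Hence [Q(γ):Q] = 4 = [Q(√6, √237):Q], so Q(γ) = Q(√6, √237).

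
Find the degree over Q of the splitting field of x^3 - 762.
[K : Q] = 6

The roots of x^3 - 762 are ∛762, ω∛762, ω^2∛762 where ω = e^(2πi/3) is a primitive cube root of unity, so K = Q(∛762, ω). Now [Q(∛762):Q] = 3 (since 762 is not a perfect cube, x^3 - 762 is irreducible) and [Q(ω):Q] = 2. Both 2 and 3 divide [K:Q], and [K:Q] ≤ 3·2 = 6, so [K:Q] = 6. (Equivalently: Q(∛762) ⊂ R but ω ∉ R, so [K : Q(∛762)] = 2.)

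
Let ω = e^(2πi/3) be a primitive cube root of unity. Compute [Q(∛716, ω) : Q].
[Q(∛716, ω) : Q] = 6

[Q(∛716):Q] = 3 (min poly x^3 - 716, irreducible since 716 is not a perfect cube). [Q(ω):Q] = 2 (min poly x^2 + x + 1). Since Q(∛716) ⊂ R and ω ∉ R, we have ω ∉ Q(∛716), so x^2 + x + 1 remains irreducible over Q(∛716) and [Q(∛716, ω) : Q(∛716)] = 2. By the tower law, [Q(∛716, ω) : Q] = 3 · 2 = 6. (In fact Q(∛716, ω) is the splitting field of x^3 - 716 over Q.)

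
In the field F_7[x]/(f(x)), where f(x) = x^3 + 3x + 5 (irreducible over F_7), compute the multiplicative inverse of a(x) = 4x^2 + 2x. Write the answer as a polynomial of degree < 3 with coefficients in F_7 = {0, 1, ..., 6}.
a(x)^(-1) ≡ 5x^2 + 2x (mod f(x))

Since f is irreducible over F_7, F_7[x]/(f) is a field and a(x) ≠ 0 has an inverse. Apply the extended Euclidean algorithm to f(x) and a(x) in F_7[x]: f(x) = (2x + 6)·a(x) + (5x + 5);  a(x) = (5x + 1)·(5x + 5) + (2). The last nonzero remainder is the constant 2 = gcd(f, a) in F_7. Back-substituting through the division chain expresses 2 = s(x)·a(x) + t(x)·f(x) with s(x) ≡ 3x^2 + 4x (mod f), so (3x^2 + 4x)·a(x) ≡ 2 (mod f). Multiplying by 2^(-1) ≡ 4 in F_7 gives a(x)^(-1) ≡ 4·(3x^2 + 4x) ≡ 5x^2 + 2x (mod f). Check: (4x^2 + 2x)·(5x^2 + 2x) = 6x^4 + 4x^3 + 4x^2 ≡ 1 (mod x^3 + 3x + 5).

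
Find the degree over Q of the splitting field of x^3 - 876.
[K : Q] = 6

The roots of x^3 - 876 are ∛876, ω∛876, ω^2∛876 where ω = e^(2πi/3) is a primitive cube root of unity, so K = Q(∛876, ω). Now [Q(∛876):Q] = 3 (since 876 is not a perfect cube, x^3 - 876 is irreducible) and [Q(ω):Q] = 2. Both 2 and 3 divide [K:Q], and [K:Q] ≤ 3·2 = 6, so [K:Q] = 6. (Equivalently: Q(∛876) ⊂ R but ω ∉ R, so [K : Q(∛876)] = 2.)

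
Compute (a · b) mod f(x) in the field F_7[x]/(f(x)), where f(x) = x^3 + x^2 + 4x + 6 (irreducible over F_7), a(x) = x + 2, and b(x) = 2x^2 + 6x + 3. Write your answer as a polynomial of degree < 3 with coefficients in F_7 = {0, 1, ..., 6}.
a · b ≡ x^2 + 1 (mod f(x))

Multiply in F_7[x]: a(x)·b(x) = (x + 2)·(2x^2 + 6x + 3) = 2x^3 + 3x^2 + x + 6. This has degree ≥ 3, so divide by f(x) over F_7: 2x^3 + 3x^2 + x + 6 = (2)·(x^3 + x^2 + 4x + 6) + (x^2 + 1). Hence a·b ≡ x^2 + 1 (mod f). (F_7[x]/(f) is a field with 7^3 = 343 elements since f is irreducible of degree 3.)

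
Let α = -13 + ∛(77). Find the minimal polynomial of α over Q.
m_α(x) = x^3 + 39x^2 + 507x + 2120

Set β = α + 13 = ∛(77), so β^3 = 77. Then (α + 13)^3 - 77 = 0, i.e. α is a root of g(x) = (x + 13)^3 - 77 = x^3 + 39x^2 + 507x + 2120. Since g(x) = h(x + 13) where h(x) = x^3 - 77, and h is irreducible over Q (because 77 is not a perfect cube, so h has no rational root, and a monic cubic with no rational root is irreducible), g is also irreducible (irreducibility is preserved under the substitution x → x + 13). Hence m_α(x) = x^3 + 39x^2 + 507x + 2120.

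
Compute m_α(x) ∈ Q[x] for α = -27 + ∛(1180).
m_α(x) = x^3 + 81x^2 + 2187x + 18503

Set β = α + 27 = ∛(1180), so β^3 = 1180. Then (α + 27)^3 - 1180 = 0, i.e. α is a root of g(x) = (x + 27)^3 - 1180 = x^3 + 81x^2 + 2187x + 18503. Since g(x) = h(x + 27) where h(x) = x^3 - 1180, and h is irreducible over Q (because 1180 is not a perfect cube, so h has no rational root, and a monic cubic with no rational root is irreducible), g is also irreducible (irreducibility is preserved under the substitution x → x + 27). Hence m_α(x) = x^3 + 81x^2 + 2187x + 18503.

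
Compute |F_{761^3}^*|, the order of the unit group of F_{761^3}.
|F_{761^3}^*| = 440711080

F_{761^3} has 761^3 = 440711081 elements; its multiplicative group consists of all nonzero elements, so |F_{761^3}^*| = 440711081 - 1 = 440711080. (It is cyclic since any finite subgroup of the multiplicative group of a field is cyclic.)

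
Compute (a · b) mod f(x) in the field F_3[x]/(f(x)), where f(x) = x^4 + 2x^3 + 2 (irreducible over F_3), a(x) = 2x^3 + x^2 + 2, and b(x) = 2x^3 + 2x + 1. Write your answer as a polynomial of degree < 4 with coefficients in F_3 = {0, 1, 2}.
a · b ≡ 2x^2 + x (mod f(x))

Multiply in F_3[x]: a(x)·b(x) = (2x^3 + x^2 + 2)·(2x^3 + 2x + 1) = x^6 + 2x^5 + x^4 + 2x^3 + x^2 + x + 2. This has degree ≥ 4, so divide by f(x) over F_3: x^6 + 2x^5 + x^4 + 2x^3 + x^2 + x + 2 = (x^2 + 1)·(x^4 + 2x^3 + 2) + (2x^2 + x). Hence a·b ≡ 2x^2 + x (mod f). (F_3[x]/(f) is a field with 3^4 = 81 elements since f is irreducible of degree 4.)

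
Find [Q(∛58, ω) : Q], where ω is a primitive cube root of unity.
[Q(∛58, ω) : Q] = 6

[Q(∛58):Q] = 3 (min poly x^3 - 58, irreducible since 58 is not a perfect cube). [Q(ω):Q] = 2 (min poly x^2 + x + 1). Since Q(∛58) ⊂ R and ω ∉ R, we have ω ∉ Q(∛58), so x^2 + x + 1 remains irreducible over Q(∛58) and [Q(∛58, ω) : Q(∛58)] = 2. By the tower law, [Q(∛58, ω) : Q] = 3 · 2 = 6. (In fact Q(∛58, ω) is the splitting field of x^3 - 58 over Q.)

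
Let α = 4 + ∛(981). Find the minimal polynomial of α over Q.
m_α(x) = x^3 - 12x^2 + 48x - 1045

Set β = α - 4 = ∛(981), so β^3 = 981. Then (α - 4)^3 - 981 = 0, i.e. α is a root of g(x) = (x - 4)^3 - 981 = x^3 - 12x^2 + 48x - 1045. Since g(x) = h(x - 4) where h(x) = x^3 - 981, and h is irreducible over Q (because 981 is not a perfect cube, so h has no rational root, and a monic cubic with no rational root is irreducible), g is also irreducible (irreducibility is preserved under the substitution x → x - 4). Hence m_α(x) = x^3 - 12x^2 + 48x - 1045.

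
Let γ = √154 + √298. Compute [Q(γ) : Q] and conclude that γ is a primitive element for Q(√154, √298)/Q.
[Q(γ) : Q] = 4 (equivalently, Q(γ) = Q(√154, √298))

Obviously Q(γ) ⊆ Q(√154, √298), and [Q(√154, √298):Q] = 4 (since 154, 298 are distinct squarefree integers > 1 with 45892 not a perfect square). To show equality we compute the minimal polynomial of γ. From γ = √154 + √298: γ^2 = 154 + 2√(45892) + 298 = 452 + 2√(45892), so γ^2 - 452 = 2√(45892); squaring, (γ^2 - 452)^2 = 4·45892, i.e. γ^4 - 904γ^2 + 204304 - 183568 = 0, i.e. γ^4 - 904γ^2 + 20736 = 0. So γ is a root of x^4 - 904x^2 + 20736. This polynomial is irreducible over Q: it has no rational root (each ±√154 ± √298 is irrational), and any factorization into two quadratics over Q would force √(45892) ∈ Q (pairing opposite roots) or √154, √298 ∈ Q (other pairings), all impossible. Hence [Q(γ):Q] = 4 = [Q(√154, √298):Q], so Q(γ) = Q(√154, √298).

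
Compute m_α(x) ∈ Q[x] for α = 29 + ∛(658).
m_α(x) = x^3 - 87x^2 + 2523x - 25047

Set β = α - 29 = ∛(658), so β^3 = 658. Then (α - 29)^3 - 658 = 0, i.e. α is a root of g(x) = (x - 29)^3 - 658 = x^3 - 87x^2 + 2523x - 25047. Since g(x) = h(x - 29) where h(x) = x^3 - 658, and h is irreducible over Q (because 658 is not a perfect cube, so h has no rational root, and a monic cubic with no rational root is irreducible), g is also irreducible (irreducibility is preserved under the substitution x → x - 29). Hence m_α(x) = x^3 - 87x^2 + 2523x - 25047.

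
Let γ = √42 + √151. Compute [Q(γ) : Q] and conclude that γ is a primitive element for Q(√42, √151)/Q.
[Q(γ) : Q] = 4 (equivalently, Q(γ) = Q(√42, √151))

Obviously Q(γ) ⊆ Q(√42, √151), and [Q(√42, √151):Q] = 4 (since 42, 151 are distinct squarefree integers > 1 with 6342 not a perfect square). To show equality we compute the minimal polynomial of γ. From γ = √42 + √151: γ^2 = 42 + 2√(6342) + 151 = 193 + 2√(6342), so γ^2 - 193 = 2√(6342); squaring, (γ^2 - 193)^2 = 4·6342, i.e. γ^4 - 386γ^2 + 37249 - 25368 = 0, i.e. γ^4 - 386γ^2 + 11881 = 0. So γ is a root of x^4 - 386x^2 + 11881. This polynomial is irreducible over Q: it has no rational root (each ±√42 ± √151 is irrational), and any factorization into two quadratics over Q would force √(6342) ∈ Q (pairing opposite roots) or √42, √151 ∈ Q (other pairings), all impossible. Hence [Q(γ):Q] = 4 = [Q(√42, √151):Q], so Q(γ) = Q(√42, √151).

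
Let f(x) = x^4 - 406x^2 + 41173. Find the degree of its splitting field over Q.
[K : Q] = 4

Solving the quadratic in x^2: x^2 = (406 ± √(406^2 - 4·41173))/2 = (406 ± √144)/2 = (406 ± 12)/2, giving x^2 = 197 or x^2 = 209. So f(x) = (x^2 - 197)(x^2 - 209) and the roots of f are ±√197, ±√209. Hence the splitting field is K = Q(√197, √209). Since 197 and 209 are distinct squarefree integers > 1, their product 41173 is not a perfect square, so √209 ∉ Q(√197). By the tower law [K:Q] = [Q(√197,√209):Q(√197)] · [Q(√197):Q] = 2 · 2 = 4.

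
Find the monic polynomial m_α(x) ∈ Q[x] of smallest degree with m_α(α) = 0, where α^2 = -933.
m_α(x) = x^2 + 933

α satisfies α^2 + 933 = 0, so x^2 + 933 annihilates α. Since d = -933 is squarefree and ≠ 1, it is not a perfect square in Q, so x^2 + 933 has no rational root and is therefore irreducible over Q (a degree-2 polynomial over a field is irreducible iff it has no root). Hence m_α(x) = x^2 + 933.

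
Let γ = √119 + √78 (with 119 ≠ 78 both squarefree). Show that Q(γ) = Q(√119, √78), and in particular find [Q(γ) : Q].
[Q(γ) : Q] = 4 (equivalently, Q(γ) = Q(√119, √78))

Obviously Q(γ) ⊆ Q(√119, √78), and [Q(√119, √78):Q] = 4 (since 119, 78 are distinct squarefree integers > 1 with 9282 not a perfect square). To show equality we compute the minimal polynomial of γ. From γ = √119 + √78: γ^2 = 119 + 2√(9282) + 78 = 197 + 2√(9282), so γ^2 - 197 = 2√(9282); squaring, (γ^2 - 197)^2 = 4·9282, i.e. γ^4 - 394γ^2 + 38809 - 37128 = 0, i.e. γ^4 - 394γ^2 + 1681 = 0. So γ is a root of x^4 - 394x^2 + 1681. This polynomial is irreducible over Q: it has no rational root (each ±√119 ± √78 is irrational), and any factorization into two quadratics over Q would force √(9282) ∈ Q (pairing opposite roots) or √119, √78 ∈ Q (other pairings), all impossible. Hence [Q(γ):Q] = 4 = [Q(√119, √78):Q], so Q(γ) = Q(√119, √78).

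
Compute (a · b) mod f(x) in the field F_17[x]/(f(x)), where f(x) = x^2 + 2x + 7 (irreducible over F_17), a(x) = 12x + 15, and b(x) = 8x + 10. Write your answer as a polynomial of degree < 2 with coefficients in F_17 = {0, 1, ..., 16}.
a · b ≡ 14x + 5 (mod f(x))

Multiply in F_17[x]: a(x)·b(x) = (12x + 15)·(8x + 10) = 11x^2 + 2x + 14. This has degree ≥ 2, so divide by f(x) over F_17: 11x^2 + 2x + 14 = (11)·(x^2 + 2x + 7) + (14x + 5). Hence a·b ≡ 14x + 5 (mod f). (F_17[x]/(f) is a field with 17^2 = 289 elements since f is irreducible of degree 2.)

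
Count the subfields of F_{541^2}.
F_{541^2} has 2 subfields

The subfields of F_{p^n} are exactly the fields F_{p^d} for d | n (each is the fixed field of the unique index-d subgroup of Gal(F_{p^n}/F_p) ≅ Z/nZ). The divisors of n = 2 are {1, 2}, giving 2 subfields: F_{541^1}, F_{541^2}.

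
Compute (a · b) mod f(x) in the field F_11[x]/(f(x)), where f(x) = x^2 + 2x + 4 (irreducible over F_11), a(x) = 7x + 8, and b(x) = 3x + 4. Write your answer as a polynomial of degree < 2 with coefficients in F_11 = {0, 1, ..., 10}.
a · b ≡ 10x + 3 (mod f(x))

Multiply in F_11[x]: a(x)·b(x) = (7x + 8)·(3x + 4) = 10x^2 + 8x + 10. This has degree ≥ 2, so divide by f(x) over F_11: 10x^2 + 8x + 10 = (10)·(x^2 + 2x + 4) + (10x + 3). Hence a·b ≡ 10x + 3 (mod f). (F_11[x]/(f) is a field with 11^2 = 121 elements since f is irreducible of degree 2.)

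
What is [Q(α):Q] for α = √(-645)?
[Q(α):Q] = 2

[Q(α):Q] equals the degree of the minimal polynomial of α. Here α^2 = -645 and x^2 + 645 is irreducible (d = -645 is squarefree, ≠ 1, hence not a square), so deg(m_α) = 2. Thus [Q(α):Q] = 2.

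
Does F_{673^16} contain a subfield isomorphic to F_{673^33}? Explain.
No: F_{673^33} is not a subfield of F_{673^16}

F_{p^m} embeds in F_{p^n} iff m | n. Here 33 ∤ 16 (since 16 = 0·33 + 16 with remainder 16 ≠ 0), so F_{673^33} is not a subfield of F_{673^16}. Equivalently: if it were, the tower law would give 33 = [F_{673^33}:F_673] dividing [F_{673^16}:F_673] = 16, contradiction.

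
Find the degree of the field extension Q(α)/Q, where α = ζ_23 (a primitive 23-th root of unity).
[Q(α):Q] = 22

The minimal polynomial of ζ_23 over Q is the 23-th cyclotomic polynomial Φ_23(x), which is irreducible over Q and has degree φ(23) = 22. Hence [Q(α):Q] = φ(23) = 22.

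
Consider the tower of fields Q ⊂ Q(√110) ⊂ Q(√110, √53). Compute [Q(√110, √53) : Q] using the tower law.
[Q(√110, √53) : Q] = 4

[Q(√110):Q] = 2 (min poly x^2 - 110, irreducible since 110 is squarefree > 1). For the top step, suppose √53 ∈ Q(√110), say √53 = c + d√110 with c, d ∈ Q. Squaring: 53 = c^2 + 110d^2 + 2cd√110. Since √110 ∉ Q this forces 2cd = 0. If d = 0 then √53 = c ∈ Q, contradicting 53 squarefree > 1. If c = 0 then 53 = 110d^2, so 110·53 = (110d)^2 is a perfect square in Q — but 110·53 = 5830 is not a perfect square (since 110 and 53 are distinct squarefree integers). Contradiction. Hence √53 ∉ Q(√110), so x^2 - 53 stays irreducible over Q(√110) and [Q(√110, √53) : Q(√110)] = 2. By the tower law, [Q(√110, √53) : Q] = 2 · 2 = 4.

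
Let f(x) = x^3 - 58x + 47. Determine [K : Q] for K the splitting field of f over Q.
[K : Q] = 6

By the rational root test, any rational root of the monic integer polynomial f(x) = x^3 - 58x + 47 must be an integer dividing the constant term 47, i.e. one of ±{1, 47}. Evaluating: f(1) = -10, f(-1) = 104, f(47) = 101144, f(-47) = -101050; none is 0, so f has no rational root and is therefore irreducible over Q (a cubic with no linear factor over a field is irreducible). For an irreducible cubic, the Galois group is A_3 or S_3 according as the discriminant disc(f) = -4a^3 - 27b^2 = -4·(-58)^3 - 27·(47)^2 = 720805 is or is not a square in Q. Here disc(f) = 720805 is not a perfect square in Q, so the Galois group of f over Q is not contained in A_3 and must be all of S_3. The splitting field has degree |S_3| = 6 over Q, so [K : Q] = 6.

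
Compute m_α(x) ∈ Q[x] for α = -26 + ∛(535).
m_α(x) = x^3 + 78x^2 + 2028x + 17041

Set β = α + 26 = ∛(535), so β^3 = 535. Then (α + 26)^3 - 535 = 0, i.e. α is a root of g(x) = (x + 26)^3 - 535 = x^3 + 78x^2 + 2028x + 17041. Since g(x) = h(x + 26) where h(x) = x^3 - 535, and h is irreducible over Q (because 535 is not a perfect cube, so h has no rational root, and a monic cubic with no rational root is irreducible), g is also irreducible (irreducibility is preserved under the substitution x → x + 26). Hence m_α(x) = x^3 + 78x^2 + 2028x + 17041.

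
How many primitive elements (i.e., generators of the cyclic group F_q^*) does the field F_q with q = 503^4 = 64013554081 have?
There are φ(64013554080) = 14572800000 primitive elements

F_q^* is cyclic of order q - 1 = 64013554080. A cyclic group of order m has exactly φ(m) generators. Here m = 64013554080 = 2^5 · 3^2 · 5 · 7 · 251 · 25301, so the number of primitive elements is φ(64013554080) = 14572800000.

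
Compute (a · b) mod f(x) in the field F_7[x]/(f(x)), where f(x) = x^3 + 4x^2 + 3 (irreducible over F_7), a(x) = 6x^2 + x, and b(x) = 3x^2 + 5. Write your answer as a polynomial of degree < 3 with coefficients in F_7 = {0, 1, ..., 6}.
a · b ≡ 5x^2 + 4 (mod f(x))

Multiply in F_7[x]: a(x)·b(x) = (6x^2 + x)·(3x^2 + 5) = 4x^4 + 3x^3 + 2x^2 + 5x. This has degree ≥ 3, so divide by f(x) over F_7: 4x^4 + 3x^3 + 2x^2 + 5x = (4x + 1)·(x^3 + 4x^2 + 3) + (5x^2 + 4). Hence a·b ≡ 5x^2 + 4 (mod f). (F_7[x]/(f) is a field with 7^3 = 343 elements since f is irreducible of degree 3.)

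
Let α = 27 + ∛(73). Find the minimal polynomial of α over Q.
m_α(x) = x^3 - 81x^2 + 2187x - 19756

Set β = α - 27 = ∛(73), so β^3 = 73. Then (α - 27)^3 - 73 = 0, i.e. α is a root of g(x) = (x - 27)^3 - 73 = x^3 - 81x^2 + 2187x - 19756. Since g(x) = h(x - 27) where h(x) = x^3 - 73, and h is irreducible over Q (because 73 is not a perfect cube, so h has no rational root, and a monic cubic with no rational root is irreducible), g is also irreducible (irreducibility is preserved under the substitution x → x - 27). Hence m_α(x) = x^3 - 81x^2 + 2187x - 19756.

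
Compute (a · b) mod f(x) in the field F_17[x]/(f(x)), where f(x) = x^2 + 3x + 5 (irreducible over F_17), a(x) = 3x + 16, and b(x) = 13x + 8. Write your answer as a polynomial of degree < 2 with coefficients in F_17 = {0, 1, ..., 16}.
a · b ≡ 13x + 1 (mod f(x))

Multiply in F_17[x]: a(x)·b(x) = (3x + 16)·(13x + 8) = 5x^2 + 11x + 9. This has degree ≥ 2, so divide by f(x) over F_17: 5x^2 + 11x + 9 = (5)·(x^2 + 3x + 5) + (13x + 1). Hence a·b ≡ 13x + 1 (mod f). (F_17[x]/(f) is a field with 17^2 = 289 elements since f is irreducible of degree 2.)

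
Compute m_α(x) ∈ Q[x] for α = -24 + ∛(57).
m_α(x) = x^3 + 72x^2 + 1728x + 13767

Set β = α + 24 = ∛(57), so β^3 = 57. Then (α + 24)^3 - 57 = 0, i.e. α is a root of g(x) = (x + 24)^3 - 57 = x^3 + 72x^2 + 1728x + 13767. Since g(x) = h(x + 24) where h(x) = x^3 - 57, and h is irreducible over Q (because 57 is not a perfect cube, so h has no rational root, and a monic cubic with no rational root is irreducible), g is also irreducible (irreducibility is preserved under the substitution x → x + 24). Hence m_α(x) = x^3 + 72x^2 + 1728x + 13767.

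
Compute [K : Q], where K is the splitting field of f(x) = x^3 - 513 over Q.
[K : Q] = 6

The roots of x^3 - 513 are ∛513, ω∛513, ω^2∛513 where ω = e^(2πi/3) is a primitive cube root of unity, so K = Q(∛513, ω). Now [Q(∛513):Q] = 3 (since 513 is not a perfect cube, x^3 - 513 is irreducible) and [Q(ω):Q] = 2. Both 2 and 3 divide [K:Q], and [K:Q] ≤ 3·2 = 6, so [K:Q] = 6. (Equivalently: Q(∛513) ⊂ R but ω ∉ R, so [K : Q(∛513)] = 2.)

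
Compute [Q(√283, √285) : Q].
[Q(√283, √285) : Q] = 4

[Q(√283):Q] = 2 (min poly x^2 - 283, irreducible since 283 is squarefree > 1). For the top step, suppose √285 ∈ Q(√283), say √285 = c + d√283 with c, d ∈ Q. Squaring: 285 = c^2 + 283d^2 + 2cd√283. Since √283 ∉ Q this forces 2cd = 0. If d = 0 then √285 = c ∈ Q, contradicting 285 squarefree > 1. If c = 0 then 285 = 283d^2, so 283·285 = (283d)^2 is a perfect square in Q — but 283·285 = 80655 is not a perfect square (since 283 and 285 are distinct squarefree integers). Contradiction. Hence √285 ∉ Q(√283), so x^2 - 285 stays irreducible over Q(√283) and [Q(√283, √285) : Q(√283)] = 2. By the tower law, [Q(√283, √285) : Q] = 2 · 2 = 4.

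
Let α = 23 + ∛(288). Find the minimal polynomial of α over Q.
m_α(x) = x^3 - 69x^2 + 1587x - 12455

Set β = α - 23 = ∛(288), so β^3 = 288. Then (α - 23)^3 - 288 = 0, i.e. α is a root of g(x) = (x - 23)^3 - 288 = x^3 - 69x^2 + 1587x - 12455. Since g(x) = h(x - 23) where h(x) = x^3 - 288, and h is irreducible over Q (because 288 is not a perfect cube, so h has no rational root, and a monic cubic with no rational root is irreducible), g is also irreducible (irreducibility is preserved under the substitution x → x - 23). Hence m_α(x) = x^3 - 69x^2 + 1587x - 12455.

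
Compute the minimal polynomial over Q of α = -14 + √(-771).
m_α(x) = x^2 + 28x + 967

From α + 14 = √(-771), squaring gives (α + 14)^2 = -771, i.e. α^2 + 28α + 196 = -771, so α^2 + 28α + 967 = 0. The discriminant of x^2 + 28x + 967 is (28)^2 - 4·(967) = 784 - 3868 = -3084, and 4·(-771) is not a perfect square in Q since -771 is squarefree and ≠ 1. Hence x^2 + 28x + 967 is irreducible over Q and is the minimal polynomial of α.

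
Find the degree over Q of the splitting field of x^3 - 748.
[K : Q] = 6

The roots of x^3 - 748 are ∛748, ω∛748, ω^2∛748 where ω = e^(2πi/3) is a primitive cube root of unity, so K = Q(∛748, ω). Now [Q(∛748):Q] = 3 (since 748 is not a perfect cube, x^3 - 748 is irreducible) and [Q(ω):Q] = 2. Both 2 and 3 divide [K:Q], and [K:Q] ≤ 3·2 = 6, so [K:Q] = 6. (Equivalently: Q(∛748) ⊂ R but ω ∉ R, so [K : Q(∛748)] = 2.)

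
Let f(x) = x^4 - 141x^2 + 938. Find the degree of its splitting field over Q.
[K : Q] = 4

Solving the quadratic in x^2: x^2 = (141 ± √(141^2 - 4·938))/2 = (141 ± √16129)/2 = (141 ± 127)/2, giving x^2 = 134 or x^2 = 7. So f(x) = (x^2 - 134)(x^2 - 7) and the roots of f are ±√134, ±√7. Hence the splitting field is K = Q(√134, √7). Since 134 and 7 are distinct squarefree integers > 1, their product 938 is not a perfect square, so √7 ∉ Q(√134). By the tower law [K:Q] = [Q(√134,√7):Q(√134)] · [Q(√134):Q] = 2 · 2 = 4.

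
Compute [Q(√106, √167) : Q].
[Q(√106, √167) : Q] = 4

[Q(√106):Q] = 2 (min poly x^2 - 106, irreducible since 106 is squarefree > 1). For the top step, suppose √167 ∈ Q(√106), say √167 = c + d√106 with c, d ∈ Q. Squaring: 167 = c^2 + 106d^2 + 2cd√106. Since √106 ∉ Q this forces 2cd = 0. If d = 0 then √167 = c ∈ Q, contradicting 167 squarefree > 1. If c = 0 then 167 = 106d^2, so 106·167 = (106d)^2 is a perfect square in Q — but 106·167 = 17702 is not a perfect square (since 106 and 167 are distinct squarefree integers). Contradiction. Hence √167 ∉ Q(√106), so x^2 - 167 stays irreducible over Q(√106) and [Q(√106, √167) : Q(√106)] = 2. By the tower law, [Q(√106, √167) : Q] = 2 · 2 = 4.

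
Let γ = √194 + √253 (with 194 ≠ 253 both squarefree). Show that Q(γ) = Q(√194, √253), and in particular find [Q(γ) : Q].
[Q(γ) : Q] = 4 (equivalently, Q(γ) = Q(√194, √253))

Obviously Q(γ) ⊆ Q(√194, √253), and [Q(√194, √253):Q] = 4 (since 194, 253 are distinct squarefree integers > 1 with 49082 not a perfect square). To show equality we compute the minimal polynomial of γ. From γ = √194 + √253: γ^2 = 194 + 2√(49082) + 253 = 447 + 2√(49082), so γ^2 - 447 = 2√(49082); squaring, (γ^2 - 447)^2 = 4·49082, i.e. γ^4 - 894γ^2 + 199809 - 196328 = 0, i.e. γ^4 - 894γ^2 + 3481 = 0. So γ is a root of x^4 - 894x^2 + 3481. This polynomial is irreducible over Q: it has no rational root (each ±√194 ± √253 is irrational), and any factorization into two quadratics over Q would force √(49082) ∈ Q (pairing opposite roots) or √194, √253 ∈ Q (other pairings), all impossible. Hence [Q(γ):Q] = 4 = [Q(√194, √253):Q], so Q(γ) = Q(√194, √253).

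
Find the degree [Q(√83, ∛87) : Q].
[Q(√83, ∛87) : Q] = 6

Let L = Q(√83, ∛87). Since Q(√83) ⊂ L and [Q(√83):Q] = 2, the tower law gives 2 | [L:Q]. Likewise Q(∛87) ⊂ L with [Q(∛87):Q] = 3 (because 87 is not a perfect cube), so 3 | [L:Q]. As gcd(2,3) = 1, [L:Q] is divisible by 6. Conversely L is generated over Q by √83 and ∛87, so [L:Q] ≤ 2·3 = 6. Therefore [Q(√83, ∛87) : Q] = 6.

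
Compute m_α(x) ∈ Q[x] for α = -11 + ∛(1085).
m_α(x) = x^3 + 33x^2 + 363x + 246

Set β = α + 11 = ∛(1085), so β^3 = 1085. Then (α + 11)^3 - 1085 = 0, i.e. α is a root of g(x) = (x + 11)^3 - 1085 = x^3 + 33x^2 + 363x + 246. Since g(x) = h(x + 11) where h(x) = x^3 - 1085, and h is irreducible over Q (because 1085 is not a perfect cube, so h has no rational root, and a monic cubic with no rational root is irreducible), g is also irreducible (irreducibility is preserved under the substitution x → x + 11). Hence m_α(x) = x^3 + 33x^2 + 363x + 246.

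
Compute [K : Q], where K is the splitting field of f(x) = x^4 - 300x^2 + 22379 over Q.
[K : Q] = 4

Solving the quadratic in x^2: x^2 = (300 ± √(300^2 - 4·22379))/2 = (300 ± √484)/2 = (300 ± 22)/2, giving x^2 = 139 or x^2 = 161. So f(x) = (x^2 - 139)(x^2 - 161) and the roots of f are ±√139, ±√161. Hence the splitting field is K = Q(√139, √161). Since 139 and 161 are distinct squarefree integers > 1, their product 22379 is not a perfect square, so √161 ∉ Q(√139). By the tower law [K:Q] = [Q(√139,√161):Q(√139)] · [Q(√139):Q] = 2 · 2 = 4.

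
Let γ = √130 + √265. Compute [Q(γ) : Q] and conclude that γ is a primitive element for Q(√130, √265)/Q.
[Q(γ) : Q] = 4 (equivalently, Q(γ) = Q(√130, √265))

Obviously Q(γ) ⊆ Q(√130, √265), and [Q(√130, √265):Q] = 4 (since 130, 265 are distinct squarefree integers > 1 with 34450 not a perfect square). To show equality we compute the minimal polynomial of γ. From γ = √130 + √265: γ^2 = 130 + 2√(34450) + 265 = 395 + 2√(34450), so γ^2 - 395 = 2√(34450); squaring, (γ^2 - 395)^2 = 4·34450, i.e. γ^4 - 790γ^2 + 156025 - 137800 = 0, i.e. γ^4 - 790γ^2 + 18225 = 0. So γ is a root of x^4 - 790x^2 + 18225. This polynomial is irreducible over Q: it has no rational root (each ±√130 ± √265 is irrational), and any factorization into two quadratics over Q would force √(34450) ∈ Q (pairing opposite roots) or √130, √265 ∈ Q (other pairings), all impossible. Hence [Q(γ):Q] = 4 = [Q(√130, √265):Q], so Q(γ) = Q(√130, √265).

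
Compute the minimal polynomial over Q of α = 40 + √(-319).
m_α(x) = x^2 - 80x + 1919

From α - 40 = √(-319), squaring gives (α - 40)^2 = -319, i.e. α^2 - 80α + 1600 = -319, so α^2 - 80α + 1919 = 0. The discriminant of x^2 - 80x + 1919 is (-80)^2 - 4·(1919) = 6400 - 7676 = -1276, and 4·(-319) is not a perfect square in Q since -319 is squarefree and ≠ 1. Hence x^2 - 80x + 1919 is irreducible over Q and is the minimal polynomial of α.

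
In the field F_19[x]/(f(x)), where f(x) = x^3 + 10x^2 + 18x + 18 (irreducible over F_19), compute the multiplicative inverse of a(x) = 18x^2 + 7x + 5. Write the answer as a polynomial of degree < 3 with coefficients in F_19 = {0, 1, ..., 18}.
a(x)^(-1) ≡ 13x^2 + 15x + 16 (mod f(x))

Since f is irreducible over F_19, F_19[x]/(f) is a field and a(x) ≠ 0 has an inverse. Apply the extended Euclidean algorithm to f(x) and a(x) in F_19[x]: f(x) = (18x + 2)·a(x) + (9x + 8);  a(x) = (2x + 18)·(9x + 8) + (13). The last nonzero remainder is the constant 13 = gcd(f, a) in F_19. Back-substituting through the division chain expresses 13 = s(x)·a(x) + t(x)·f(x) with s(x) ≡ 17x^2 + 5x + 18 (mod f), so (17x^2 + 5x + 18)·a(x) ≡ 13 (mod f). Multiplying by 13^(-1) ≡ 3 in F_19 gives a(x)^(-1) ≡ 3·(17x^2 + 5x + 18) ≡ 13x^2 + 15x + 16 (mod f). Check: (18x^2 + 7x + 5)·(13x^2 + 15x + 16) = 6x^4 + 2x^2 + 16x + 4 ≡ 1 (mod x^3 + 10x^2 + 18x + 18).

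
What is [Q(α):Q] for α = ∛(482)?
[Q(α):Q] = 3

The minimal polynomial of α is x^3 - 482, irreducible over Q since 482 is not a perfect cube (so x^3 - 482 has no rational root). Hence [Q(α):Q] = deg(m_α) = 3.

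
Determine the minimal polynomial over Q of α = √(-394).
m_α(x) = x^2 + 394

α satisfies α^2 + 394 = 0, so x^2 + 394 annihilates α. Since d = -394 is squarefree and ≠ 1, it is not a perfect square in Q, so x^2 + 394 has no rational root and is therefore irreducible over Q (a degree-2 polynomial over a field is irreducible iff it has no root). Hence m_α(x) = x^2 + 394.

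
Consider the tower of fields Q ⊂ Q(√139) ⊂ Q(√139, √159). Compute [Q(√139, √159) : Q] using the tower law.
[Q(√139, √159) : Q] = 4

[Q(√139):Q] = 2 (min poly x^2 - 139, irreducible since 139 is squarefree > 1). For the top step, suppose √159 ∈ Q(√139), say √159 = c + d√139 with c, d ∈ Q. Squaring: 159 = c^2 + 139d^2 + 2cd√139. Since √139 ∉ Q this forces 2cd = 0. If d = 0 then √159 = c ∈ Q, contradicting 159 squarefree > 1. If c = 0 then 159 = 139d^2, so 139·159 = (139d)^2 is a perfect square in Q — but 139·159 = 22101 is not a perfect square (since 139 and 159 are distinct squarefree integers). Contradiction. Hence √159 ∉ Q(√139), so x^2 - 159 stays irreducible over Q(√139) and [Q(√139, √159) : Q(√139)] = 2. By the tower law, [Q(√139, √159) : Q] = 2 · 2 = 4.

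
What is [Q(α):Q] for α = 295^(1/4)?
[Q(α):Q] = 4

α is a root of x^4 - 295. By Eisenstein's criterion at the prime p = 5 (which divides the constant term 295 but p^2 = 25 does not, since 295 is squarefree), x^4 - 295 is irreducible over Q. Hence [Q(α):Q] = 4.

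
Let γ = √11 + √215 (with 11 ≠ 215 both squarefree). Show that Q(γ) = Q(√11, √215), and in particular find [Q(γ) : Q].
[Q(γ) : Q] = 4 (equivalently, Q(γ) = Q(√11, √215))

Obviously Q(γ) ⊆ Q(√11, √215), and [Q(√11, √215):Q] = 4 (since 11, 215 are distinct squarefree integers > 1 with 2365 not a perfect square). To show equality we compute the minimal polynomial of γ. From γ = √11 + √215: γ^2 = 11 + 2√(2365) + 215 = 226 + 2√(2365), so γ^2 - 226 = 2√(2365); squaring, (γ^2 - 226)^2 = 4·2365, i.e. γ^4 - 452γ^2 + 51076 - 9460 = 0, i.e. γ^4 - 452γ^2 + 41616 = 0. So γ is a root of x^4 - 452x^2 + 41616. This polynomial is irreducible over Q: it has no rational root (each ±√11 ± √215 is irrational), and any factorization into two quadratics over Q would force √(2365) ∈ Q (pairing opposite roots) or √11, √215 ∈ Q (other pairings), all impossible. Hence [Q(γ):Q] = 4 = [Q(√11, √215):Q], so Q(γ) = Q(√11, √215).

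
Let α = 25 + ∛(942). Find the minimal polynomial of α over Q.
m_α(x) = x^3 - 75x^2 + 1875x - 16567

Set β = α - 25 = ∛(942), so β^3 = 942. Then (α - 25)^3 - 942 = 0, i.e. α is a root of g(x) = (x - 25)^3 - 942 = x^3 - 75x^2 + 1875x - 16567. Since g(x) = h(x - 25) where h(x) = x^3 - 942, and h is irreducible over Q (because 942 is not a perfect cube, so h has no rational root, and a monic cubic with no rational root is irreducible), g is also irreducible (irreducibility is preserved under the substitution x → x - 25). Hence m_α(x) = x^3 - 75x^2 + 1875x - 16567.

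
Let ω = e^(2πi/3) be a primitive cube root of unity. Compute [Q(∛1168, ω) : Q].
[Q(∛1168, ω) : Q] = 6

[Q(∛1168):Q] = 3 (min poly x^3 - 1168, irreducible since 1168 is not a perfect cube). [Q(ω):Q] = 2 (min poly x^2 + x + 1). Since Q(∛1168) ⊂ R and ω ∉ R, we have ω ∉ Q(∛1168), so x^2 + x + 1 remains irreducible over Q(∛1168) and [Q(∛1168, ω) : Q(∛1168)] = 2. By the tower law, [Q(∛1168, ω) : Q] = 3 · 2 = 6. (In fact Q(∛1168, ω) is the splitting field of x^3 - 1168 over Q.)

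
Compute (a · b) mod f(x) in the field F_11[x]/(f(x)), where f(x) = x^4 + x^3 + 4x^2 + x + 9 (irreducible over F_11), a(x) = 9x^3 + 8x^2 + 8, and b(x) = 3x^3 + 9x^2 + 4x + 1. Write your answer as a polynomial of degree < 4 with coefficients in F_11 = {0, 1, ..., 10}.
a · b ≡ 2x^3 + 5x^2 + 2x + 6 (mod f(x))

Multiply in F_11[x]: a(x)·b(x) = (9x^3 + 8x^2 + 8)·(3x^3 + 9x^2 + 4x + 1) = 5x^6 + 6x^5 + 9x^4 + 10x^3 + 3x^2 + 10x + 8. This has degree ≥ 4, so divide by f(x) over F_11: 5x^6 + 6x^5 + 9x^4 + 10x^3 + 3x^2 + 10x + 8 = (5x^2 + x + 10)·(x^4 + x^3 + 4x^2 + x + 9) + (2x^3 + 5x^2 + 2x + 6). Hence a·b ≡ 2x^3 + 5x^2 + 2x + 6 (mod f). (F_11[x]/(f) is a field with 11^4 = 14641 elements since f is irreducible of degree 4.)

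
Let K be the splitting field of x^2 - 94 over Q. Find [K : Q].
[K : Q] = 2

f(x) = x^2 - 94 factors as (x - √94)(x + √94). The splitting field is K = Q(√94). Since 94 is squarefree and > 1, it is not a perfect square, so x^2 - 94 is irreducible over Q and [Q(√94) : Q] = 2. Hence [K : Q] = 2.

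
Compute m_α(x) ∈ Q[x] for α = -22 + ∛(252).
m_α(x) = x^3 + 66x^2 + 1452x + 10396

Set β = α + 22 = ∛(252), so β^3 = 252. Then (α + 22)^3 - 252 = 0, i.e. α is a root of g(x) = (x + 22)^3 - 252 = x^3 + 66x^2 + 1452x + 10396. Since g(x) = h(x + 22) where h(x) = x^3 - 252, and h is irreducible over Q (because 252 is not a perfect cube, so h has no rational root, and a monic cubic with no rational root is irreducible), g is also irreducible (irreducibility is preserved under the substitution x → x + 22). Hence m_α(x) = x^3 + 66x^2 + 1452x + 10396.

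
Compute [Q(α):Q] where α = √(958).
[Q(α):Q] = 2

[Q(α):Q] equals the degree of the minimal polynomial of α. Here α^2 = 958 and x^2 - 958 is irreducible (d = 958 is squarefree, ≠ 1, hence not a square), so deg(m_α) = 2. Thus [Q(α):Q] = 2.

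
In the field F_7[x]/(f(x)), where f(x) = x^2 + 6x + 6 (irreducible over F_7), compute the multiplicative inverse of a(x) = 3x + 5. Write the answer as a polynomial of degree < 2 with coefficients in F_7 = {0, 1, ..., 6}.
a(x)^(-1) ≡ 6x + 5 (mod f(x))

Since f is irreducible over F_7, F_7[x]/(f) is a field and a(x) ≠ 0 has an inverse. Apply the extended Euclidean algorithm to f(x) and a(x) in F_7[x]: f(x) = (5x + 3)·a(x) + (5). The last nonzero remainder is the constant 5 = gcd(f, a) in F_7. Back-substituting through the division chain expresses 5 = s(x)·a(x) + t(x)·f(x) with s(x) ≡ 2x + 4 (mod f), so (2x + 4)·a(x) ≡ 5 (mod f). Multiplying by 5^(-1) ≡ 3 in F_7 gives a(x)^(-1) ≡ 3·(2x + 4) ≡ 6x + 5 (mod f). Check: (3x + 5)·(6x + 5) = 4x^2 + 3x + 4 ≡ 1 (mod x^2 + 6x + 6).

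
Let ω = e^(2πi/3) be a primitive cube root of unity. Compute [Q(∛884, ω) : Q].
[Q(∛884, ω) : Q] = 6

[Q(∛884):Q] = 3 (min poly x^3 - 884, irreducible since 884 is not a perfect cube). [Q(ω):Q] = 2 (min poly x^2 + x + 1). Since Q(∛884) ⊂ R and ω ∉ R, we have ω ∉ Q(∛884), so x^2 + x + 1 remains irreducible over Q(∛884) and [Q(∛884, ω) : Q(∛884)] = 2. By the tower law, [Q(∛884, ω) : Q] = 3 · 2 = 6. (In fact Q(∛884, ω) is the splitting field of x^3 - 884 over Q.)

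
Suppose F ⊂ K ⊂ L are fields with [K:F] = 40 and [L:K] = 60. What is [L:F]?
[L:F] = 2400

The tower law says that for any tower of field extensions F ⊂ K ⊂ L with finite degrees, [L:F] = [L:K] · [K:F]. Here this gives [L:F] = 60 · 40 = 2400.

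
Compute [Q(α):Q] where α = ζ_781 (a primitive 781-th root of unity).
[Q(α):Q] = 700

The minimal polynomial of ζ_781 over Q is the 781-th cyclotomic polynomial Φ_781(x), which is irreducible over Q and has degree φ(781) = 700. Hence [Q(α):Q] = φ(781) = 700.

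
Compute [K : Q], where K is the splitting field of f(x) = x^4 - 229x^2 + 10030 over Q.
[K : Q] = 4

Solving the quadratic in x^2: x^2 = (229 ± √(229^2 - 4·10030))/2 = (229 ± √12321)/2 = (229 ± 111)/2, giving x^2 = 170 or x^2 = 59. So f(x) = (x^2 - 170)(x^2 - 59) and the roots of f are ±√170, ±√59. Hence the splitting field is K = Q(√170, √59). Since 170 and 59 are distinct squarefree integers > 1, their product 10030 is not a perfect square, so √59 ∉ Q(√170). By the tower law [K:Q] = [Q(√170,√59):Q(√170)] · [Q(√170):Q] = 2 · 2 = 4.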